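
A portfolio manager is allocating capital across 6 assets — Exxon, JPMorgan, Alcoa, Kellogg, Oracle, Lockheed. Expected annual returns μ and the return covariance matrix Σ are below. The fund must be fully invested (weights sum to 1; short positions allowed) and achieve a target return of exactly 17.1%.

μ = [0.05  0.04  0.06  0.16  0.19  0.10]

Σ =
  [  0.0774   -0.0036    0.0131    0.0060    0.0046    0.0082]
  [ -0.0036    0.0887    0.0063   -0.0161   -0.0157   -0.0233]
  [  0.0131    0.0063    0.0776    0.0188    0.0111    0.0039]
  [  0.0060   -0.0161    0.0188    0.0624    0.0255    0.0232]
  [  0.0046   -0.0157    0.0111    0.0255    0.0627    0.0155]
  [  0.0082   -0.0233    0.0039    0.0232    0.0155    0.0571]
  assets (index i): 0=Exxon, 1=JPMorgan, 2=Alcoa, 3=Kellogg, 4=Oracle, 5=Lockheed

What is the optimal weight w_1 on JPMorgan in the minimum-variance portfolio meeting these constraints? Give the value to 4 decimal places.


0.1662

x=Σ⁻¹μ = [0.3718  1.4717  -0.2000  1.5689  2.5243  0.9895]
y=Σ⁻¹𝟙 = [9.7975  19.2775  5.3731  7.0659  11.9055  17.5027]
a=μᵀx=0.895043  b=𝟙ᵀx=6.726223  c=𝟙ᵀy=70.922230  D=ac−b²=18.236403
λ₁=(c·0.171−b)/D = (70.922230·0.171−6.726223)/18.236403 = 0.296192
λ₂=(a−b·0.171)/D = (0.895043−6.726223·0.171)/18.236403 = -0.013991
w* = 0.296192·x + -0.013991·y:
  w_0 = 0.296192·0.3718 + -0.013991·9.7975 = -0.0269  (Exxon)
  w_1 = 0.296192·1.4717 + -0.013991·19.2775 = 0.1662  (JPMorgan)
  w_2 = 0.296192·-0.2000 + -0.013991·5.3731 = -0.1344  (Alcoa)
  w_3 = 0.296192·1.5689 + -0.013991·7.0659 = 0.3658  (Kellogg)
  w_4 = 0.296192·2.5243 + -0.013991·11.9055 = 0.5811  (Oracle)
  w_5 = 0.296192·0.9895 + -0.013991·17.5027 = 0.0482  (Lockheed)
Σw_i=1.0000  μᵀw=0.1710
σ²=wᵀΣw=λ₁·μ_p+λ₂ = 0.296192·0.171 + -0.013991 = 0.036658 ≈ 0.0367


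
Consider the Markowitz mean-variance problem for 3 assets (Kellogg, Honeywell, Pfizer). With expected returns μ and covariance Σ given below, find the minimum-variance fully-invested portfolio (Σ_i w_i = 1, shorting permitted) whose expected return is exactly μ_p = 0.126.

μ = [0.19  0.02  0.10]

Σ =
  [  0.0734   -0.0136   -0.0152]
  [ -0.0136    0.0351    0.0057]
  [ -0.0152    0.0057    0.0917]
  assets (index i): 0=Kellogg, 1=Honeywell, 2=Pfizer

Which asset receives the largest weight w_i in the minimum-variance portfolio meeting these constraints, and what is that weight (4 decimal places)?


p=Σ⁻¹μ = [3.1929  1.5596  1.5228]
q=Σ⁻¹𝟙 = [22.7450  35.2758  12.4826]
a=μᵀp=0.790122  b=𝟙ᵀp=6.275334  c=𝟙ᵀq=70.503468  D=ac−b²=16.326542
λ₁=(c·0.126−b)/D = (70.503468·0.126−6.275334)/16.326542 = 0.159746
λ₂=(a−b·0.126)/D = (0.790122−6.275334·0.126)/16.326542 = -0.000035
w* = 0.159746·p + -0.000035·q:
  w_0 = 0.159746·3.1929 + -0.000035·22.7450 = 0.5093  (Kellogg)
  w_1 = 0.159746·1.5596 + -0.000035·35.2758 = 0.2479  (Honeywell)
  w_2 = 0.159746·1.5228 + -0.000035·12.4826 = 0.2428  (Pfizer)
Σw_i=1.0000  μᵀw=0.1260
σ²=wᵀΣw=λ₁·μ_p+λ₂ = 0.159746·0.126 + -0.000035 = 0.020093 ≈ 0.0201

Kellogg (0.5093)


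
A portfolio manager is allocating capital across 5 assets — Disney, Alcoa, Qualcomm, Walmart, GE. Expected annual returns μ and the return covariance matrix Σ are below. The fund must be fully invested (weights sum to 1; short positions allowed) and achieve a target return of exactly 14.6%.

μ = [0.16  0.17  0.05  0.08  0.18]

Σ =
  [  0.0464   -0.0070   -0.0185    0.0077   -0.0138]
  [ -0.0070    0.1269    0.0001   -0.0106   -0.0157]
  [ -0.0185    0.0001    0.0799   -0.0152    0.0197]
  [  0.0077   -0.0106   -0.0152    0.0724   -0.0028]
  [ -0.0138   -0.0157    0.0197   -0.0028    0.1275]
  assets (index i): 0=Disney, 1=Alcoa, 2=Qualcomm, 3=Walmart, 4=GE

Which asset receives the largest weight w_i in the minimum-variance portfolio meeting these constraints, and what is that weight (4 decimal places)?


p=Σ⁻¹μ = [4.7000  1.9468  1.4706  1.2747  1.9610]
q=Σ⁻¹𝟙 = [31.7805  12.2670  20.6216  16.9435  9.9793]
a=μᵀp=1.611441  b=𝟙ᵀp=11.353100  c=𝟙ᵀq=91.591846  D=ac−b²=18.701996
λ₁=(c·0.146−b)/D = (91.591846·0.146−11.353100)/18.701996 = 0.107973
λ₂=(a−b·0.146)/D = (1.611441−11.353100·0.146)/18.701996 = -0.002466
w* = 0.107973·p + -0.002466·q:
  w_0 = 0.107973·4.7000 + -0.002466·31.7805 = 0.4291  (Disney)
  w_1 = 0.107973·1.9468 + -0.002466·12.2670 = 0.1800  (Alcoa)
  w_2 = 0.107973·1.4706 + -0.002466·20.6216 = 0.1079  (Qualcomm)
  w_3 = 0.107973·1.2747 + -0.002466·16.9435 = 0.0959  (Walmart)
  w_4 = 0.107973·1.9610 + -0.002466·9.9793 = 0.1871  (GE)
Σw_i=1.0000  μᵀw=0.1460
σ²=wᵀΣw=λ₁·μ_p+λ₂ = 0.107973·0.146 + -0.002466 = 0.013298 ≈ 0.0133

Disney (0.4291)


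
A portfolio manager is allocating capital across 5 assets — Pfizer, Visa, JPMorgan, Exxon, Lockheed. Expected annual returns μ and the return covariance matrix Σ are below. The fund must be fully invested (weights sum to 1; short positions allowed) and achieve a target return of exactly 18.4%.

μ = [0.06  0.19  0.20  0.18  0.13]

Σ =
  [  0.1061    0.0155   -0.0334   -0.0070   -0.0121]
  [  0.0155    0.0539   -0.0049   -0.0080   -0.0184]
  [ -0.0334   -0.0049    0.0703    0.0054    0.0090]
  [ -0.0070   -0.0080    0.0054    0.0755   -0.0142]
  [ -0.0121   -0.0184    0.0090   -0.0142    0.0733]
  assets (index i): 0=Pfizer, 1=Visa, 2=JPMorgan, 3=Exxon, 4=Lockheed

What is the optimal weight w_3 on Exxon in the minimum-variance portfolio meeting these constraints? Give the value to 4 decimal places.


x=Σ⁻¹μ = [1.4516  5.1446  3.1628  3.5141  3.5970]
y=Σ⁻¹𝟙 = [15.5336  27.3688  18.7272  20.9157  24.8295]
a=μᵀx=2.797291  b=𝟙ᵀx=16.870200  c=𝟙ᵀy=107.374879  D=ac−b²=15.755157
λ₁=(c·0.184−b)/D = (107.374879·0.184−16.870200)/15.755157 = 0.183227
λ₂=(a−b·0.184)/D = (2.797291−16.870200·0.184)/15.755157 = -0.019475
w* = 0.183227·x + -0.019475·y:
  w_0 = 0.183227·1.4516 + -0.019475·15.5336 = -0.0365  (Pfizer)
  w_1 = 0.183227·5.1446 + -0.019475·27.3688 = 0.4096  (Visa)
  w_2 = 0.183227·3.1628 + -0.019475·18.7272 = 0.2148  (JPMorgan)
  w_3 = 0.183227·3.5141 + -0.019475·20.9157 = 0.2366  (Exxon)
  w_4 = 0.183227·3.5970 + -0.019475·24.8295 = 0.1755  (Lockheed)
Σw_i=1.0000  μᵀw=0.1840
σ²=wᵀΣw=λ₁·μ_p+λ₂ = 0.183227·0.184 + -0.019475 = 0.014239 ≈ 0.0142

0.2366


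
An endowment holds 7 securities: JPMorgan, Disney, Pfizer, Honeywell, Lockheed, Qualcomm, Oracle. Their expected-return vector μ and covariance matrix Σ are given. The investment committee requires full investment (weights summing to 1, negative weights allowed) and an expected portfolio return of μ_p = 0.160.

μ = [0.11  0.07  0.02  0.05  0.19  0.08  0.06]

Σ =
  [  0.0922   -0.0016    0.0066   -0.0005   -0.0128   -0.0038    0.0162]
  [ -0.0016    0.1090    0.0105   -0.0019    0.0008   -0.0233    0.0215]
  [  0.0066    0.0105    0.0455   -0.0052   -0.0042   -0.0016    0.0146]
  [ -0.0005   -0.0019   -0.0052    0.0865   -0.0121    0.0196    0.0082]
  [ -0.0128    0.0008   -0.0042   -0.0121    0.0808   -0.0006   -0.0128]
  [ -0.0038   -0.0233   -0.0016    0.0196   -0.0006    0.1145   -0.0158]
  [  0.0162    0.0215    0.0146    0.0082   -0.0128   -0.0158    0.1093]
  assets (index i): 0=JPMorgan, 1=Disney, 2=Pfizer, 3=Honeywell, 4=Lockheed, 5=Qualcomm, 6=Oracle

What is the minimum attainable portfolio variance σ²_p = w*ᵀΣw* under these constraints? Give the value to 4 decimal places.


0.0332

u=Σ⁻¹μ = [1.5201  0.7079  0.2573  0.7648  2.8059  0.8558  0.5449]
v=Σ⁻¹𝟙 = [11.5444  8.4869  19.9966  12.7792  18.0454  9.8127  5.6706]
a=μᵀu=0.894427  b=𝟙ᵀu=7.456731  c=𝟙ᵀv=86.335792  D=ac−b²=21.618255
λ₁=(c·0.160−b)/D = (86.335792·0.160−7.456731)/21.618255 = 0.294057
λ₂=(a−b·0.160)/D = (0.894427−7.456731·0.160)/21.618255 = -0.013815
w* = 0.294057·u + -0.013815·v:
  w_0 = 0.294057·1.5201 + -0.013815·11.5444 = 0.2875  (JPMorgan)
  w_1 = 0.294057·0.7079 + -0.013815·8.4869 = 0.0909  (Disney)
  w_2 = 0.294057·0.2573 + -0.013815·19.9966 = -0.2006  (Pfizer)
  w_3 = 0.294057·0.7648 + -0.013815·12.7792 = 0.0483  (Honeywell)
  w_4 = 0.294057·2.8059 + -0.013815·18.0454 = 0.5758  (Lockheed)
  w_5 = 0.294057·0.8558 + -0.013815·9.8127 = 0.1161  (Qualcomm)
  w_6 = 0.294057·0.5449 + -0.013815·5.6706 = 0.0819  (Oracle)
Σw_i=1.0000  μᵀw=0.1600
σ²=wᵀΣw=λ₁·μ_p+λ₂ = 0.294057·0.160 + -0.013815 = 0.033234 ≈ 0.0332


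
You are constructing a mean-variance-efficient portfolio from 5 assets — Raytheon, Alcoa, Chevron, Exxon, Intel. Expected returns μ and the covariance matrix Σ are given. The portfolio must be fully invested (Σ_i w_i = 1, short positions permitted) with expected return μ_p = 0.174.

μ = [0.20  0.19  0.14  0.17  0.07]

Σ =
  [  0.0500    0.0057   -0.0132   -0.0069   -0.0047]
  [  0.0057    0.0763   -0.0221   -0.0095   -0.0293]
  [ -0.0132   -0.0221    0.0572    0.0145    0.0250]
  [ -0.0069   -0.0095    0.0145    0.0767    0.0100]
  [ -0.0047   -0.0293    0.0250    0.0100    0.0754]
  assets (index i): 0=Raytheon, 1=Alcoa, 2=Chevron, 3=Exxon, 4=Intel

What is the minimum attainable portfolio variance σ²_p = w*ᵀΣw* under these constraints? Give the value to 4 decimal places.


0.0109

u=Σ⁻¹μ = [5.0399  4.0201  4.0922  2.2442  1.1503]
v=Σ⁻¹𝟙 = [26.4545  25.3652  23.6202  12.0950  15.3326]
a=μᵀu=2.806720  b=𝟙ᵀu=16.546550  c=𝟙ᵀv=102.867543  D=ac−b²=14.932030
λ₁=(c·0.174−b)/D = (102.867543·0.174−16.546550)/14.932030 = 0.090571
λ₂=(a−b·0.174)/D = (2.806720−16.546550·0.174)/14.932030 = -0.004847
w* = 0.090571·u + -0.004847·v:
  w_0 = 0.090571·5.0399 + -0.004847·26.4545 = 0.3282  (Raytheon)
  w_1 = 0.090571·4.0201 + -0.004847·25.3652 = 0.2411  (Alcoa)
  w_2 = 0.090571·4.0922 + -0.004847·23.6202 = 0.2561  (Chevron)
  w_3 = 0.090571·2.2442 + -0.004847·12.0950 = 0.1446  (Exxon)
  w_4 = 0.090571·1.1503 + -0.004847·15.3326 = 0.0299  (Intel)
Σw_i=1.0000  μᵀw=0.1740
σ²=wᵀΣw=λ₁·μ_p+λ₂ = 0.090571·0.174 + -0.004847 = 0.010912 ≈ 0.0109


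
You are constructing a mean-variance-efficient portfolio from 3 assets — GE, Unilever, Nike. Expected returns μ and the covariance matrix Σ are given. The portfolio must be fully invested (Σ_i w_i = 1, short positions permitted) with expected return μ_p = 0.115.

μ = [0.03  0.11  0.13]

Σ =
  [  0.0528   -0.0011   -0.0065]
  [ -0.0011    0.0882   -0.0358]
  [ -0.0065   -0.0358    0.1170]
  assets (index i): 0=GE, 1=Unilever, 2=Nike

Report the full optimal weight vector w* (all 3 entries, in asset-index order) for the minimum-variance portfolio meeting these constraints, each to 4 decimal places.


0.0505  0.4975  0.4520

u=Σ⁻¹μ = [0.8260  1.9720  1.7604]
v=Σ⁻¹𝟙 = [21.1750  17.7536  15.1557]
a=μᵀu=0.470552  b=𝟙ᵀu=4.558385  c=𝟙ᵀv=54.084296  D=ac−b²=4.670592
λ₁=(c·0.115−b)/D = (54.084296·0.115−4.558385)/4.670592 = 0.355696
λ₂=(a−b·0.115)/D = (0.470552−4.558385·0.115)/4.670592 = -0.011489
w* = 0.355696·u + -0.011489·v:
  w_0 = 0.355696·0.8260 + -0.011489·21.1750 = 0.0505  (GE)
  w_1 = 0.355696·1.9720 + -0.011489·17.7536 = 0.4975  (Unilever)
  w_2 = 0.355696·1.7604 + -0.011489·15.1557 = 0.4520  (Nike)
Σw_i=1.0000  μᵀw=0.1150
σ²=wᵀΣw=λ₁·μ_p+λ₂ = 0.355696·0.115 + -0.011489 = 0.029416 ≈ 0.0294


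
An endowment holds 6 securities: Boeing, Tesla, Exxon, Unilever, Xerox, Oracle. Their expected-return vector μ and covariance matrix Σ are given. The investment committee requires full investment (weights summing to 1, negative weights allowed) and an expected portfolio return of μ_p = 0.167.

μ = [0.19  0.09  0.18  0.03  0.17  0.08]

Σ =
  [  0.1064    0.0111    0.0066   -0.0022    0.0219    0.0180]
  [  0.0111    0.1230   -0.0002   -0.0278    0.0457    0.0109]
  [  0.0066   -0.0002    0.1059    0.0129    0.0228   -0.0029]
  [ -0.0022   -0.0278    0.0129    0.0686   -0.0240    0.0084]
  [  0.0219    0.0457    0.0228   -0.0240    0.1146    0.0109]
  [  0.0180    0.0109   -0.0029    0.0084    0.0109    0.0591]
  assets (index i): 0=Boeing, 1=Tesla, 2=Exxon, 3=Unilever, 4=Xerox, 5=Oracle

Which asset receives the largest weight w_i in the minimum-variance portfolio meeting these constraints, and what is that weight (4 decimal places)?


x=Σ⁻¹μ = [1.3809  0.3612  1.3774  0.5843  0.8579  0.6928]
y=Σ⁻¹𝟙 = [5.5591  8.6091  5.9650  17.8917  5.8094  10.3178]
a=μᵀx=0.761612  b=𝟙ᵀx=5.254520  c=𝟙ᵀy=54.152121  D=ac−b²=13.632921
λ₁=(c·0.167−b)/D = (54.152121·0.167−5.254520)/13.632921 = 0.277922
λ₂=(a−b·0.167)/D = (0.761612−5.254520·0.167)/13.632921 = -0.008501
w* = 0.277922·x + -0.008501·y:
  w_0 = 0.277922·1.3809 + -0.008501·5.5591 = 0.3365  (Boeing)
  w_1 = 0.277922·0.3612 + -0.008501·8.6091 = 0.0272  (Tesla)
  w_2 = 0.277922·1.3774 + -0.008501·5.9650 = 0.3321  (Exxon)
  w_3 = 0.277922·0.5843 + -0.008501·17.8917 = 0.0103  (Unilever)
  w_4 = 0.277922·0.8579 + -0.008501·5.8094 = 0.1890  (Xerox)
  w_5 = 0.277922·0.6928 + -0.008501·10.3178 = 0.1048  (Oracle)
Σw_i=1.0000  μᵀw=0.1670
σ²=wᵀΣw=λ₁·μ_p+λ₂ = 0.277922·0.167 + -0.008501 = 0.037912 ≈ 0.0379

Boeing (0.3365)


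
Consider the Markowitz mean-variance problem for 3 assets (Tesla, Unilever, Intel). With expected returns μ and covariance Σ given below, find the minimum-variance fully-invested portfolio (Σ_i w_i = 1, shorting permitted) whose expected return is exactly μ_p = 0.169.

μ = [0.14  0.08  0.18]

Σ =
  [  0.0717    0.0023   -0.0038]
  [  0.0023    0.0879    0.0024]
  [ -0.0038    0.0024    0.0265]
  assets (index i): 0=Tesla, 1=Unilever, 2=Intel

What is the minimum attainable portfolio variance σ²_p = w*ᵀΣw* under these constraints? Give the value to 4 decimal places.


0.0176

x=Σ⁻¹μ = [2.3059  0.6569  7.0636]
y=Σ⁻¹𝟙 = [15.7012  9.8984  39.0909]
a=μᵀx=1.646826  b=𝟙ᵀx=10.026406  c=𝟙ᵀy=64.690528  D=ac−b²=6.005208
λ₁=(c·0.169−b)/D = (64.690528·0.169−10.026406)/6.005208 = 0.150918
λ₂=(a−b·0.169)/D = (1.646826−10.026406·0.169)/6.005208 = -0.007933
w* = 0.150918·x + -0.007933·y:
  w_0 = 0.150918·2.3059 + -0.007933·15.7012 = 0.2234  (Tesla)
  w_1 = 0.150918·0.6569 + -0.007933·9.8984 = 0.0206  (Unilever)
  w_2 = 0.150918·7.0636 + -0.007933·39.0909 = 0.7559  (Intel)
Σw_i=1.0000  μᵀw=0.1690
σ²=wᵀΣw=λ₁·μ_p+λ₂ = 0.150918·0.169 + -0.007933 = 0.017573 ≈ 0.0176


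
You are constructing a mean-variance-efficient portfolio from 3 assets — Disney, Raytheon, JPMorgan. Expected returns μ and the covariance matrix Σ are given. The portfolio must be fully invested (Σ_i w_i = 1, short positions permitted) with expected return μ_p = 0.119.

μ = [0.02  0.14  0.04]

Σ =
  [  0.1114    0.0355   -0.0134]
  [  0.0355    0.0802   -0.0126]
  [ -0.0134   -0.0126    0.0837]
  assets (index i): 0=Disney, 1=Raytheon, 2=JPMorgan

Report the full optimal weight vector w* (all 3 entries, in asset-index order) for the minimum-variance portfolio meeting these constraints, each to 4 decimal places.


-0.0982  0.7704  0.3278

p=Σ⁻¹μ = [-0.3796  2.0271  0.7223]
q=Σ⁻¹𝟙 = [7.0375  11.6841  14.8330]
a=μᵀp=0.305098  b=𝟙ᵀp=2.369844  c=𝟙ᵀq=33.554592  D=ac−b²=4.621279
λ₁=(c·0.119−b)/D = (33.554592·0.119−2.369844)/4.621279 = 0.351235
λ₂=(a−b·0.119)/D = (0.305098−2.369844·0.119)/4.621279 = 0.004996
w* = 0.351235·p + 0.004996·q:
  w_0 = 0.351235·-0.3796 + 0.004996·7.0375 = -0.0982  (Disney)
  w_1 = 0.351235·2.0271 + 0.004996·11.6841 = 0.7704  (Raytheon)
  w_2 = 0.351235·0.7223 + 0.004996·14.8330 = 0.3278  (JPMorgan)
Σw_i=1.0000  μᵀw=0.1190
σ²=wᵀΣw=λ₁·μ_p+λ₂ = 0.351235·0.119 + 0.004996 = 0.046793 ≈ 0.0468


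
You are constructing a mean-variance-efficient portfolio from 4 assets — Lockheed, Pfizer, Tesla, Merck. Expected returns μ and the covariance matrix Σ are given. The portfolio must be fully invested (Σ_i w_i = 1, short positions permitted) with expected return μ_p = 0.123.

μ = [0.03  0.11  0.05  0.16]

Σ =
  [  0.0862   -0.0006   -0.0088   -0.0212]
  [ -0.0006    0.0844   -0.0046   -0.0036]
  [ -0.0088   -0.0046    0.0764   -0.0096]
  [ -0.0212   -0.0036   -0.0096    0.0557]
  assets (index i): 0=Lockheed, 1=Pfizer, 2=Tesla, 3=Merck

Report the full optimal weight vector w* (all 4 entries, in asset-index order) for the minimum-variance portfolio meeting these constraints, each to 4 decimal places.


0.1088  0.2139  0.1105  0.5667

p=Σ⁻¹μ = [1.4229  1.5489  1.3831  3.7526]
q=Σ⁻¹𝟙 = [21.2586  14.4015  20.2325  30.4625]
a=μᵀp=0.882638  b=𝟙ᵀp=8.107547  c=𝟙ᵀq=86.355101  D=ac−b²=10.487994
λ₁=(c·0.123−b)/D = (86.355101·0.123−8.107547)/10.487994 = 0.239715
λ₂=(a−b·0.123)/D = (0.882638−8.107547·0.123)/10.487994 = -0.010926
w* = 0.239715·p + -0.010926·q:
  w_0 = 0.239715·1.4229 + -0.010926·21.2586 = 0.1088  (Lockheed)
  w_1 = 0.239715·1.5489 + -0.010926·14.4015 = 0.2139  (Pfizer)
  w_2 = 0.239715·1.3831 + -0.010926·20.2325 = 0.1105  (Tesla)
  w_3 = 0.239715·3.7526 + -0.010926·30.4625 = 0.5667  (Merck)
Σw_i=1.0000  μᵀw=0.1230
σ²=wᵀΣw=λ₁·μ_p+λ₂ = 0.239715·0.123 + -0.010926 = 0.018559 ≈ 0.0186


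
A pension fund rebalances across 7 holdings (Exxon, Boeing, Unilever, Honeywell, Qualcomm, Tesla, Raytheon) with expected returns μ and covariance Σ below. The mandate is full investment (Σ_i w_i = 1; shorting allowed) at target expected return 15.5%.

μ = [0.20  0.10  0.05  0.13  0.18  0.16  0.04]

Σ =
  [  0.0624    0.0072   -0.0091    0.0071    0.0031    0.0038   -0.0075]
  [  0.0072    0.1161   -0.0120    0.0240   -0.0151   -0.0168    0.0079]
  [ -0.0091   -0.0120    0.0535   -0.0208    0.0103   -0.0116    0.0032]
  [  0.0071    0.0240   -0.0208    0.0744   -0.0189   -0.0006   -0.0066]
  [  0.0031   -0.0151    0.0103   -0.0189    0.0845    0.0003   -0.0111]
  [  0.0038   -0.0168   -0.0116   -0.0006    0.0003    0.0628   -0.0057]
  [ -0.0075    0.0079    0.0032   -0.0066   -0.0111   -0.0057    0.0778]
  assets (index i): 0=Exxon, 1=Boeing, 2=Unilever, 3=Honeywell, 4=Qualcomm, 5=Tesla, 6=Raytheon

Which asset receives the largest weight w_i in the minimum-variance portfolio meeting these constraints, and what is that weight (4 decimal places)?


p=Σ⁻¹μ = [3.0206  1.1421  2.8944  2.7281  2.6563  3.3480  1.4260]
q=Σ⁻¹𝟙 = [16.8799  10.8604  34.7134  24.0840  16.6190  26.0286  18.2713]
a=μᵀp=2.288549  b=𝟙ᵀp=17.215473  c=𝟙ᵀq=147.456698  D=ac−b²=41.089320
λ₁=(c·0.155−b)/D = (147.456698·0.155−17.215473)/41.089320 = 0.137270
λ₂=(a−b·0.155)/D = (2.288549−17.215473·0.155)/41.089320 = -0.009244
w* = 0.137270·p + -0.009244·q:
  w_0 = 0.137270·3.0206 + -0.009244·16.8799 = 0.2586  (Exxon)
  w_1 = 0.137270·1.1421 + -0.009244·10.8604 = 0.0564  (Boeing)
  w_2 = 0.137270·2.8944 + -0.009244·34.7134 = 0.0764  (Unilever)
  w_3 = 0.137270·2.7281 + -0.009244·24.0840 = 0.1518  (Honeywell)
  w_4 = 0.137270·2.6563 + -0.009244·16.6190 = 0.2110  (Qualcomm)
  w_5 = 0.137270·3.3480 + -0.009244·26.0286 = 0.2190  (Tesla)
  w_6 = 0.137270·1.4260 + -0.009244·18.2713 = 0.0268  (Raytheon)
Σw_i=1.0000  μᵀw=0.1550
σ²=wᵀΣw=λ₁·μ_p+λ₂ = 0.137270·0.155 + -0.009244 = 0.012032 ≈ 0.0120

Exxon (0.2586)


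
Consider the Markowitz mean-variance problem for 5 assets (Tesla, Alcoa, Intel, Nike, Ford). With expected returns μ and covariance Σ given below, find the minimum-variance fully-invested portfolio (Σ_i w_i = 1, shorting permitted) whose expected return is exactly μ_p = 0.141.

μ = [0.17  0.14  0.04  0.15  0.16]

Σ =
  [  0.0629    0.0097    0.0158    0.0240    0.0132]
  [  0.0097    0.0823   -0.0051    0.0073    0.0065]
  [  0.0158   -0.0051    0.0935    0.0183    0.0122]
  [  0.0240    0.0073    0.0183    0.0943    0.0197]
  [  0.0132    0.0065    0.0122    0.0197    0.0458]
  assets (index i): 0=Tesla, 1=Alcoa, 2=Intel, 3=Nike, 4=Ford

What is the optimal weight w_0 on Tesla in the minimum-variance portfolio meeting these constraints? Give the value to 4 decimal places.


p=Σ⁻¹μ = [1.8250  1.2143  -0.2625  0.5324  2.6360]
q=Σ⁻¹𝟙 = [8.1661  10.1936  7.3191  3.2484  14.6869]
a=μᵀp=0.971389  b=𝟙ᵀp=5.945291  c=𝟙ᵀq=43.614243  D=ac−b²=7.019920
λ₁=(c·0.141−b)/D = (43.614243·0.141−5.945291)/7.019920 = 0.029105
λ₂=(a−b·0.141)/D = (0.971389−5.945291·0.141)/7.019920 = 0.018961
w* = 0.029105·p + 0.018961·q:
  w_0 = 0.029105·1.8250 + 0.018961·8.1661 = 0.2080  (Tesla)
  w_1 = 0.029105·1.2143 + 0.018961·10.1936 = 0.2286  (Alcoa)
  w_2 = 0.029105·-0.2625 + 0.018961·7.3191 = 0.1311  (Intel)
  w_3 = 0.029105·0.5324 + 0.018961·3.2484 = 0.0771  (Nike)
  w_4 = 0.029105·2.6360 + 0.018961·14.6869 = 0.3552  (Ford)
Σw_i=1.0000  μᵀw=0.1410
σ²=wᵀΣw=λ₁·μ_p+λ₂ = 0.029105·0.141 + 0.018961 = 0.023065 ≈ 0.0231

0.2080


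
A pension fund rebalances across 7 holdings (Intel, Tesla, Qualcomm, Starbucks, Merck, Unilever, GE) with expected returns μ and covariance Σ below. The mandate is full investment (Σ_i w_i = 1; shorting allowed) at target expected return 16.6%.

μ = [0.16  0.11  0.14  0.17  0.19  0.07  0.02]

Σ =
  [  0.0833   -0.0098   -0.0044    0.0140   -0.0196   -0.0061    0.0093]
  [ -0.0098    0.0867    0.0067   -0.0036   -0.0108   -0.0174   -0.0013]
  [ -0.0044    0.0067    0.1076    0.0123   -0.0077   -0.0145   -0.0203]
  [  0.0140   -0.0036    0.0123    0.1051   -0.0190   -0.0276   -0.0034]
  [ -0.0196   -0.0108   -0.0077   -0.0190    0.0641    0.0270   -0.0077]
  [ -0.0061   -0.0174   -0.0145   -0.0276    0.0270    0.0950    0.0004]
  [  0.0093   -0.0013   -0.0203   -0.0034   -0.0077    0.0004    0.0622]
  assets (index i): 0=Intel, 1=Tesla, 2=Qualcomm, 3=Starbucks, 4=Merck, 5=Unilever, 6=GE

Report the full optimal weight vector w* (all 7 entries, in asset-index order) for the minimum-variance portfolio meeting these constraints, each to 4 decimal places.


0.2300  0.1427  0.0956  0.1568  0.3865  0.0049  -0.0166

x=Σ⁻¹μ = [3.0016  2.3779  1.7173  2.2596  4.9352  0.8759  1.2118]
y=Σ⁻¹𝟙 = [17.4349  19.5789  15.2280  15.5072  27.4546  14.1616  23.0048]
a=μᵀx=2.389603  b=𝟙ᵀx=16.379198  c=𝟙ᵀy=132.370045  D=ac−b²=48.033739
λ₁=(c·0.166−b)/D = (132.370045·0.166−16.379198)/48.033739 = 0.116465
λ₂=(a−b·0.166)/D = (2.389603−16.379198·0.166)/48.033739 = -0.006857
w* = 0.116465·x + -0.006857·y:
  w_0 = 0.116465·3.0016 + -0.006857·17.4349 = 0.2300  (Intel)
  w_1 = 0.116465·2.3779 + -0.006857·19.5789 = 0.1427  (Tesla)
  w_2 = 0.116465·1.7173 + -0.006857·15.2280 = 0.0956  (Qualcomm)
  w_3 = 0.116465·2.2596 + -0.006857·15.5072 = 0.1568  (Starbucks)
  w_4 = 0.116465·4.9352 + -0.006857·27.4546 = 0.3865  (Merck)
  w_5 = 0.116465·0.8759 + -0.006857·14.1616 = 0.0049  (Unilever)
  w_6 = 0.116465·1.2118 + -0.006857·23.0048 = -0.0166  (GE)
Σw_i=1.0000  μᵀw=0.1660
σ²=wᵀΣw=λ₁·μ_p+λ₂ = 0.116465·0.166 + -0.006857 = 0.012477 ≈ 0.0125


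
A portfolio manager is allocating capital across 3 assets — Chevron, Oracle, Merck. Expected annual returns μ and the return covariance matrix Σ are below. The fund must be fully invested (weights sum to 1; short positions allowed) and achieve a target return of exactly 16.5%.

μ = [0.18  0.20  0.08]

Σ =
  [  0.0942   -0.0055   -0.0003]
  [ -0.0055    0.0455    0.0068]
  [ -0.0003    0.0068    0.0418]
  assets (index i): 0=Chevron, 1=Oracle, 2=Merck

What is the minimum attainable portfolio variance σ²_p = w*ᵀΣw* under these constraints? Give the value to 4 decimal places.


0.0202

p=Σ⁻¹μ = [2.1762  4.4792  1.2008]
q=Σ⁻¹𝟙 = [11.8680  20.3185  20.7032]
a=μᵀp=1.383617  b=𝟙ᵀp=7.856193  c=𝟙ᵀq=52.889693  D=ac−b²=11.459286
λ₁=(c·0.165−b)/D = (52.889693·0.165−7.856193)/11.459286 = 0.075974
λ₂=(a−b·0.165)/D = (1.383617−7.856193·0.165)/11.459286 = 0.007622
w* = 0.075974·p + 0.007622·q:
  w_0 = 0.075974·2.1762 + 0.007622·11.8680 = 0.2558  (Chevron)
  w_1 = 0.075974·4.4792 + 0.007622·20.3185 = 0.4952  (Oracle)
  w_2 = 0.075974·1.2008 + 0.007622·20.7032 = 0.2490  (Merck)
Σw_i=1.0000  μᵀw=0.1650
σ²=wᵀΣw=λ₁·μ_p+λ₂ = 0.075974·0.165 + 0.007622 = 0.020158 ≈ 0.0202


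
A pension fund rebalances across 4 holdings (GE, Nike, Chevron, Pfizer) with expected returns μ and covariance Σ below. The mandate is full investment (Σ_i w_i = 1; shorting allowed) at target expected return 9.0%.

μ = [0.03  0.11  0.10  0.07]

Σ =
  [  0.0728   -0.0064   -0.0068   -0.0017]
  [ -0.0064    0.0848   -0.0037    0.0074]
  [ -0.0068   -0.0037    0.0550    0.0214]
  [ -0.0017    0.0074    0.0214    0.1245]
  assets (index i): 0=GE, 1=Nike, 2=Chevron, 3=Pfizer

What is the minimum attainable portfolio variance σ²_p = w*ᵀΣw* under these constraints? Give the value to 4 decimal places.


0.0211

p=Σ⁻¹μ = [0.7223  1.4231  1.9435  0.1535]
q=Σ⁻¹𝟙 = [16.8536  13.5622  19.5867  4.0894]
a=μᵀp=0.383303  b=𝟙ᵀp=4.242380  c=𝟙ᵀq=54.091907  D=ac−b²=2.735804
λ₁=(c·0.090−b)/D = (54.091907·0.090−4.242380)/2.735804 = 0.228778
λ₂=(a−b·0.090)/D = (0.383303−4.242380·0.090)/2.735804 = 0.000544
w* = 0.228778·p + 0.000544·q:
  w_0 = 0.228778·0.7223 + 0.000544·16.8536 = 0.1744  (GE)
  w_1 = 0.228778·1.4231 + 0.000544·13.5622 = 0.3330  (Nike)
  w_2 = 0.228778·1.9435 + 0.000544·19.5867 = 0.4553  (Chevron)
  w_3 = 0.228778·0.1535 + 0.000544·4.0894 = 0.0373  (Pfizer)
Σw_i=1.0000  μᵀw=0.0900
σ²=wᵀΣw=λ₁·μ_p+λ₂ = 0.228778·0.090 + 0.000544 = 0.021134 ≈ 0.0211


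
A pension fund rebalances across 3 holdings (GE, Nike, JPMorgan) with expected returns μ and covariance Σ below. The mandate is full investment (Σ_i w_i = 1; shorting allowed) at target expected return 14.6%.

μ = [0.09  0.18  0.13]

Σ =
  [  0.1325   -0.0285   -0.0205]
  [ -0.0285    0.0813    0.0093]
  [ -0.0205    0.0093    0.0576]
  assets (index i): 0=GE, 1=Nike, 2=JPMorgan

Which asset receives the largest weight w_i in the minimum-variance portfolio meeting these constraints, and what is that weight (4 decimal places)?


Nike (0.4768)

p=Σ⁻¹μ = [1.5903  2.4947  2.4201]
q=Σ⁻¹𝟙 = [13.8215  14.8713  19.8791]
a=μᵀp=0.906780  b=𝟙ᵀp=6.505064  c=𝟙ᵀq=48.572003  D=ac−b²=1.728273
λ₁=(c·0.146−b)/D = (48.572003·0.146−6.505064)/1.728273 = 0.339326
λ₂=(a−b·0.146)/D = (0.906780−6.505064·0.146)/1.728273 = -0.024857
w* = 0.339326·p + -0.024857·q:
  w_0 = 0.339326·1.5903 + -0.024857·13.8215 = 0.1961  (GE)
  w_1 = 0.339326·2.4947 + -0.024857·14.8713 = 0.4768  (Nike)
  w_2 = 0.339326·2.4201 + -0.024857·19.8791 = 0.3271  (JPMorgan)
Σw_i=1.0000  μᵀw=0.1460
σ²=wᵀΣw=λ₁·μ_p+λ₂ = 0.339326·0.146 + -0.024857 = 0.024685 ≈ 0.0247


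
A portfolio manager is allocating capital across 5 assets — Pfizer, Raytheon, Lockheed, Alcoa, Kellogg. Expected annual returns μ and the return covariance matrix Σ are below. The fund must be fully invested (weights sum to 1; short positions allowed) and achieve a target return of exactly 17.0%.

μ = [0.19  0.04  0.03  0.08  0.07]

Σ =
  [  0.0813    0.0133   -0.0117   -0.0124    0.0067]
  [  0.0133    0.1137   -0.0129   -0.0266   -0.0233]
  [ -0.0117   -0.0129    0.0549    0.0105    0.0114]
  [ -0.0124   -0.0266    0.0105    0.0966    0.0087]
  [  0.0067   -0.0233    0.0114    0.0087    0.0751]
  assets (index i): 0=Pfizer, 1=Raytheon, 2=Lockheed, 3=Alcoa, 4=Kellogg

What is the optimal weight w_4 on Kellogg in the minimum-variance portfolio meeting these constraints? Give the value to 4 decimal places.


x=Σ⁻¹μ = [2.4950  0.5534  0.8598  1.1518  0.6173]
y=Σ⁻¹𝟙 = [13.6431  14.9764  19.6104  12.9912  12.2631]
a=μᵀx=0.657335  b=𝟙ᵀx=5.677270  c=𝟙ᵀy=73.484227  D=ac−b²=16.072350
λ₁=(c·0.170−b)/D = (73.484227·0.170−5.677270)/16.072350 = 0.424023
λ₂=(a−b·0.170)/D = (0.657335−5.677270·0.170)/16.072350 = -0.019151
w* = 0.424023·x + -0.019151·y:
  w_0 = 0.424023·2.4950 + -0.019151·13.6431 = 0.7967  (Pfizer)
  w_1 = 0.424023·0.5534 + -0.019151·14.9764 = -0.0521  (Raytheon)
  w_2 = 0.424023·0.8598 + -0.019151·19.6104 = -0.0110  (Lockheed)
  w_3 = 0.424023·1.1518 + -0.019151·12.9912 = 0.2396  (Alcoa)
  w_4 = 0.424023·0.6173 + -0.019151·12.2631 = 0.0269  (Kellogg)
Σw_i=1.0000  μᵀw=0.1700
σ²=wᵀΣw=λ₁·μ_p+λ₂ = 0.424023·0.170 + -0.019151 = 0.052933 ≈ 0.0529

0.0269


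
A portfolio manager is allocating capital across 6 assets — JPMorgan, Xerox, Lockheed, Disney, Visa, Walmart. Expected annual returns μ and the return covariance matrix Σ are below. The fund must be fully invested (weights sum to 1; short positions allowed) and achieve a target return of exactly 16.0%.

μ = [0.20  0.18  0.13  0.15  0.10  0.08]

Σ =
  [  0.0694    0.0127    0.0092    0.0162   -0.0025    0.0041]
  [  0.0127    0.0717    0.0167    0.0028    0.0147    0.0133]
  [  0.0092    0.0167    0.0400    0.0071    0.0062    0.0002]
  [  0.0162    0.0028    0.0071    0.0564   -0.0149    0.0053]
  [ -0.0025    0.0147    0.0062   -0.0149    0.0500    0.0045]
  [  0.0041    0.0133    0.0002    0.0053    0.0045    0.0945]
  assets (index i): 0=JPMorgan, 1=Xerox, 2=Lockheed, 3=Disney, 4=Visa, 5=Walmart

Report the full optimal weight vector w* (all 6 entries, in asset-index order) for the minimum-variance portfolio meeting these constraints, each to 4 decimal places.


0.2786  0.1979  0.1192  0.2476  0.1746  -0.0179

g=Σ⁻¹μ = [1.9607  1.1888  1.5261  2.4055  2.2447  0.3491]
h=Σ⁻¹𝟙 = [7.9820  2.1131  15.4063  18.6678  22.7306  7.7763]
a=μᵀg=1.417739  b=𝟙ᵀg=9.674904  c=𝟙ᵀh=74.676049  D=ac−b²=12.267398
λ₁=(c·0.160−b)/D = (74.676049·0.160−9.674904)/12.267398 = 0.185309
λ₂=(a−b·0.160)/D = (1.417739−9.674904·0.160)/12.267398 = -0.010617
w* = 0.185309·g + -0.010617·h:
  w_0 = 0.185309·1.9607 + -0.010617·7.9820 = 0.2786  (JPMorgan)
  w_1 = 0.185309·1.1888 + -0.010617·2.1131 = 0.1979  (Xerox)
  w_2 = 0.185309·1.5261 + -0.010617·15.4063 = 0.1192  (Lockheed)
  w_3 = 0.185309·2.4055 + -0.010617·18.6678 = 0.2476  (Disney)
  w_4 = 0.185309·2.2447 + -0.010617·22.7306 = 0.1746  (Visa)
  w_5 = 0.185309·0.3491 + -0.010617·7.7763 = -0.0179  (Walmart)
Σw_i=1.0000  μᵀw=0.1600
σ²=wᵀΣw=λ₁·μ_p+λ₂ = 0.185309·0.160 + -0.010617 = 0.019032 ≈ 0.0190


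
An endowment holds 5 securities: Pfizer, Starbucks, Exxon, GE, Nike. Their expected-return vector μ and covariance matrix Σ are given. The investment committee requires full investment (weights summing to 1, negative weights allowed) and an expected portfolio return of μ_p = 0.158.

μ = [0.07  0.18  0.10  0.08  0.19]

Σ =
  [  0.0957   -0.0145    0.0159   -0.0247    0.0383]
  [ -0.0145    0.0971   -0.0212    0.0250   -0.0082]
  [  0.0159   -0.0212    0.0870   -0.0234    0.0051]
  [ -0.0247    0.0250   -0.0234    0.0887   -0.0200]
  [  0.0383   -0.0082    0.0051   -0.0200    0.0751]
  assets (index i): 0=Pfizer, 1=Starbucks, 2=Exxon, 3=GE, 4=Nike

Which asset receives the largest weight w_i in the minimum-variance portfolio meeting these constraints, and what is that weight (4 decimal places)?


Nike (0.4130)

u=Σ⁻¹μ = [-0.1175  2.1352  1.9045  1.4652  3.0839]
v=Σ⁻¹𝟙 = [8.5013  11.8083  16.8130  17.8803  13.8893]
a=μᵀu=1.269717  b=𝟙ᵀu=8.471287  c=𝟙ᵀv=68.892285  D=ac−b²=15.711002
λ₁=(c·0.158−b)/D = (68.892285·0.158−8.471287)/15.711002 = 0.153631
λ₂=(a−b·0.158)/D = (1.269717−8.471287·0.158)/15.711002 = -0.004376
w* = 0.153631·u + -0.004376·v:
  w_0 = 0.153631·-0.1175 + -0.004376·8.5013 = -0.0552  (Pfizer)
  w_1 = 0.153631·2.1352 + -0.004376·11.8083 = 0.2764  (Starbucks)
  w_2 = 0.153631·1.9045 + -0.004376·16.8130 = 0.2190  (Exxon)
  w_3 = 0.153631·1.4652 + -0.004376·17.8803 = 0.1469  (GE)
  w_4 = 0.153631·3.0839 + -0.004376·13.8893 = 0.4130  (Nike)
Σw_i=1.0000  μᵀw=0.1580
σ²=wᵀΣw=λ₁·μ_p+λ₂ = 0.153631·0.158 + -0.004376 = 0.019898 ≈ 0.0199


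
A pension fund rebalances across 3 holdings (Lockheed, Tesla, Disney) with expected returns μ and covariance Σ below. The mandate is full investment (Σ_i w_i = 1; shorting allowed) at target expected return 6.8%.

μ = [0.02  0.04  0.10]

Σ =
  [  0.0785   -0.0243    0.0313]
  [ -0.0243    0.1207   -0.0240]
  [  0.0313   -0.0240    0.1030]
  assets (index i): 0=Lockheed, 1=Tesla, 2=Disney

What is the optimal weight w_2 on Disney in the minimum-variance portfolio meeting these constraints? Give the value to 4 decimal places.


0.5132

x=Σ⁻¹μ = [-0.0156  0.5476  1.1032]
y=Σ⁻¹𝟙 = [13.2122  12.6638  8.6446]
a=μᵀx=0.131914  b=𝟙ᵀx=1.635255  c=𝟙ᵀy=34.520596  D=ac−b²=1.879709
λ₁=(c·0.068−b)/D = (34.520596·0.068−1.635255)/1.879709 = 0.378860
λ₂=(a−b·0.068)/D = (0.131914−1.635255·0.068)/1.879709 = 0.011021
w* = 0.378860·x + 0.011021·y:
  w_0 = 0.378860·-0.0156 + 0.011021·13.2122 = 0.1397  (Lockheed)
  w_1 = 0.378860·0.5476 + 0.011021·12.6638 = 0.3470  (Tesla)
  w_2 = 0.378860·1.1032 + 0.011021·8.6446 = 0.5132  (Disney)
Σw_i=1.0000  μᵀw=0.0680
σ²=wᵀΣw=λ₁·μ_p+λ₂ = 0.378860·0.068 + 0.011021 = 0.036784 ≈ 0.0368


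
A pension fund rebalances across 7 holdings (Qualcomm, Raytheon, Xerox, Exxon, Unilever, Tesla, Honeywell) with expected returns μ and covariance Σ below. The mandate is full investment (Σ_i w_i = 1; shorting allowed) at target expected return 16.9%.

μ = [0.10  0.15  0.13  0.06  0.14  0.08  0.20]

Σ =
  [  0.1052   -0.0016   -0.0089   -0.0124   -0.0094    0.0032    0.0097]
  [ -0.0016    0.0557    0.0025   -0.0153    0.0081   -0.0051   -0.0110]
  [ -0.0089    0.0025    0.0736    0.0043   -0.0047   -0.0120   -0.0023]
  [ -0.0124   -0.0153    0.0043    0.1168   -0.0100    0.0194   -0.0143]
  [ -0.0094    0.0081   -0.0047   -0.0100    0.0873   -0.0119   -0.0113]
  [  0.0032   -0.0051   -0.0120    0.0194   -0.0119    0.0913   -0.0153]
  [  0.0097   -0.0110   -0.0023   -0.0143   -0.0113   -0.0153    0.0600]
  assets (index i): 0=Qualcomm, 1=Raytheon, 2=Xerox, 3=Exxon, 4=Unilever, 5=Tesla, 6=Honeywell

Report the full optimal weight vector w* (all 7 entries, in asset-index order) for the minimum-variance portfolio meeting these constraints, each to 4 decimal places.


-0.0363  0.2642  0.1000  -0.0086  0.1410  0.0598  0.4800

u=Σ⁻¹μ = [1.0650  3.9429  2.3856  1.5688  2.6784  2.3001  5.4403]
v=Σ⁻¹𝟙 = [11.4324  26.9561  18.6149  15.1085  19.7943  19.3608  32.7397]
a=μᵀu=2.749240  b=𝟙ᵀu=19.381119  c=𝟙ᵀv=144.006708  D=ac−b²=20.281195
λ₁=(c·0.169−b)/D = (144.006708·0.169−19.381119)/20.281195 = 0.244365
λ₂=(a−b·0.169)/D = (2.749240−19.381119·0.169)/20.281195 = -0.025944
w* = 0.244365·u + -0.025944·v:
  w_0 = 0.244365·1.0650 + -0.025944·11.4324 = -0.0363  (Qualcomm)
  w_1 = 0.244365·3.9429 + -0.025944·26.9561 = 0.2642  (Raytheon)
  w_2 = 0.244365·2.3856 + -0.025944·18.6149 = 0.1000  (Xerox)
  w_3 = 0.244365·1.5688 + -0.025944·15.1085 = -0.0086  (Exxon)
  w_4 = 0.244365·2.6784 + -0.025944·19.7943 = 0.1410  (Unilever)
  w_5 = 0.244365·2.3001 + -0.025944·19.3608 = 0.0598  (Tesla)
  w_6 = 0.244365·5.4403 + -0.025944·32.7397 = 0.4800  (Honeywell)
Σw_i=1.0000  μᵀw=0.1690
σ²=wᵀΣw=λ₁·μ_p+λ₂ = 0.244365·0.169 + -0.025944 = 0.015354 ≈ 0.0154


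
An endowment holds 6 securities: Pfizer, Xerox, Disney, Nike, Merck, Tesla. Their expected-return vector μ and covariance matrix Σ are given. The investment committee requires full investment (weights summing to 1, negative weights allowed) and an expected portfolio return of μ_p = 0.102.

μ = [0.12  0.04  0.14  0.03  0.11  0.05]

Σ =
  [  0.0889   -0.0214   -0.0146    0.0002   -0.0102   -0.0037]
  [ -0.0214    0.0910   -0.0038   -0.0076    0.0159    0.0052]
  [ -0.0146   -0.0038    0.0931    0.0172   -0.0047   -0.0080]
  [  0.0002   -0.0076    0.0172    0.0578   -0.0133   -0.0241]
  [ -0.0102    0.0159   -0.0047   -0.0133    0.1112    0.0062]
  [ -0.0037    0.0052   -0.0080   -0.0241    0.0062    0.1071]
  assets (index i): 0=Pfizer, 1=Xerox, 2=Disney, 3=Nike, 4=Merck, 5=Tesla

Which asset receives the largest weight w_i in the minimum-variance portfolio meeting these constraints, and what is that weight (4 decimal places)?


g=Σ⁻¹μ = [2.0090  0.7965  1.8550  0.6310  1.1739  0.7102]
h=Σ⁻¹𝟙 = [18.6348  15.1059  11.5880  24.5923  11.1369  15.0021]
a=μᵀg=0.716217  b=𝟙ᵀg=7.175666  c=𝟙ᵀh=96.060017  D=ac−b²=17.309628
λ₁=(c·0.102−b)/D = (96.060017·0.102−7.175666)/17.309628 = 0.151503
λ₂=(a−b·0.102)/D = (0.716217−7.175666·0.102)/17.309628 = -0.000907
w* = 0.151503·g + -0.000907·h:
  w_0 = 0.151503·2.0090 + -0.000907·18.6348 = 0.2875  (Pfizer)
  w_1 = 0.151503·0.7965 + -0.000907·15.1059 = 0.1070  (Xerox)
  w_2 = 0.151503·1.8550 + -0.000907·11.5880 = 0.2705  (Disney)
  w_3 = 0.151503·0.6310 + -0.000907·24.5923 = 0.0733  (Nike)
  w_4 = 0.151503·1.1739 + -0.000907·11.1369 = 0.1677  (Merck)
  w_5 = 0.151503·0.7102 + -0.000907·15.0021 = 0.0940  (Tesla)
Σw_i=1.0000  μᵀw=0.1020
σ²=wᵀΣw=λ₁·μ_p+λ₂ = 0.151503·0.102 + -0.000907 = 0.014546 ≈ 0.0145

Pfizer (0.2875)


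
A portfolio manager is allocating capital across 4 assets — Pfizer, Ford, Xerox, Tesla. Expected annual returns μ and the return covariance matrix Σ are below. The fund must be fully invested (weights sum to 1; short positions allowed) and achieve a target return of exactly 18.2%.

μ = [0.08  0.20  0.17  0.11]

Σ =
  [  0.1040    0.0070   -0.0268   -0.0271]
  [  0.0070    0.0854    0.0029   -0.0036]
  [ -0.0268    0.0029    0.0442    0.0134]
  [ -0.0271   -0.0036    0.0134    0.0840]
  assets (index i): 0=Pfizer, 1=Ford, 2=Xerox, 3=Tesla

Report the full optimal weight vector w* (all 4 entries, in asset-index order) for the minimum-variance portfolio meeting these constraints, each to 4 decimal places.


g=Σ⁻¹μ = [2.1751  2.0643  4.6162  1.3633]
h=Σ⁻¹𝟙 = [20.3949  9.6105  30.0863  14.0969]
a=μᵀg=1.521604  b=𝟙ᵀg=10.219012  c=𝟙ᵀh=74.188538  D=ac−b²=8.457328
λ₁=(c·0.182−b)/D = (74.188538·0.182−10.219012)/8.457328 = 0.388220
λ₂=(a−b·0.182)/D = (1.521604−10.219012·0.182)/8.457328 = -0.039996
w* = 0.388220·g + -0.039996·h:
  w_0 = 0.388220·2.1751 + -0.039996·20.3949 = 0.0287  (Pfizer)
  w_1 = 0.388220·2.0643 + -0.039996·9.6105 = 0.4170  (Ford)
  w_2 = 0.388220·4.6162 + -0.039996·30.0863 = 0.5888  (Xerox)
  w_3 = 0.388220·1.3633 + -0.039996·14.0969 = -0.0345  (Tesla)
Σw_i=1.0000  μᵀw=0.1820
σ²=wᵀΣw=λ₁·μ_p+λ₂ = 0.388220·0.182 + -0.039996 = 0.030660 ≈ 0.0307

0.0287  0.4170  0.5888  -0.0345


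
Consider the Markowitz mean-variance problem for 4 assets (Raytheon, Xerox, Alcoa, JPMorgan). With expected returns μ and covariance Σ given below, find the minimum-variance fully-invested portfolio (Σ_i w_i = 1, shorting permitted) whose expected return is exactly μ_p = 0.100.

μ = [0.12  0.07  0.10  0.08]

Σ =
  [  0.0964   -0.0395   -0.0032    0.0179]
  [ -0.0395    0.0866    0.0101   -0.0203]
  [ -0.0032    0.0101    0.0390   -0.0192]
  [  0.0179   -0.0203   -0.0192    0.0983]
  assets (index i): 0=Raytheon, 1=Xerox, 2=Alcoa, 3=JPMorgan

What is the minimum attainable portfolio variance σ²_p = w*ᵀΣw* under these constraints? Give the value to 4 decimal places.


0.0156

x=Σ⁻¹μ = [1.7293  1.5786  2.9909  1.4091]
y=Σ⁻¹𝟙 = [16.1379  19.3889  30.3998  17.1760]
a=μᵀx=0.729830  b=𝟙ᵀx=7.707834  c=𝟙ᵀy=83.102651  D=ac−b²=1.240072
λ₁=(c·0.100−b)/D = (83.102651·0.100−7.707834)/1.240072 = 0.485803
λ₂=(a−b·0.100)/D = (0.729830−7.707834·0.100)/1.240072 = -0.033025
w* = 0.485803·x + -0.033025·y:
  w_0 = 0.485803·1.7293 + -0.033025·16.1379 = 0.3071  (Raytheon)
  w_1 = 0.485803·1.5786 + -0.033025·19.3889 = 0.1265  (Xerox)
  w_2 = 0.485803·2.9909 + -0.033025·30.3998 = 0.4490  (Alcoa)
  w_3 = 0.485803·1.4091 + -0.033025·17.1760 = 0.1173  (JPMorgan)
Σw_i=1.0000  μᵀw=0.1000
σ²=wᵀΣw=λ₁·μ_p+λ₂ = 0.485803·0.100 + -0.033025 = 0.015555 ≈ 0.0156


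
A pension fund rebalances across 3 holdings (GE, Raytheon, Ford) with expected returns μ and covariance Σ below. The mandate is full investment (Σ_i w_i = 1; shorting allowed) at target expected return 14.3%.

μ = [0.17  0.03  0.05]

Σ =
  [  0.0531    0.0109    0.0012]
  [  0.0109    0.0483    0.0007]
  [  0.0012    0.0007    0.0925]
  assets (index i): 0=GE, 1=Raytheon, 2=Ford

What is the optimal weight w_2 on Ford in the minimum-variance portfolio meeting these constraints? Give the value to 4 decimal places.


0.1601

x=Σ⁻¹μ = [3.2130  -0.1112  0.4997]
y=Σ⁻¹𝟙 = [15.0750  17.1499  10.4855]
a=μᵀx=0.567866  b=𝟙ᵀx=3.601523  c=𝟙ᵀy=42.710419  D=ac−b²=11.282823
λ₁=(c·0.143−b)/D = (42.710419·0.143−3.601523)/11.282823 = 0.222113
λ₂=(a−b·0.143)/D = (0.567866−3.601523·0.143)/11.282823 = 0.004684
w* = 0.222113·x + 0.004684·y:
  w_0 = 0.222113·3.2130 + 0.004684·15.0750 = 0.7843  (GE)
  w_1 = 0.222113·-0.1112 + 0.004684·17.1499 = 0.0556  (Raytheon)
  w_2 = 0.222113·0.4997 + 0.004684·10.4855 = 0.1601  (Ford)
Σw_i=1.0000  μᵀw=0.1430
σ²=wᵀΣw=λ₁·μ_p+λ₂ = 0.222113·0.143 + 0.004684 = 0.036446 ≈ 0.0364
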